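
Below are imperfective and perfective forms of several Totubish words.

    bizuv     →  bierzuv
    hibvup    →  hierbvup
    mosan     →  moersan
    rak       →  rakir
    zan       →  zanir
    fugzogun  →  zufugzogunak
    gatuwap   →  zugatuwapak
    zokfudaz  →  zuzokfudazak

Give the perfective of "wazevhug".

zuwazevhugak

"wazevhug" has 3 vowels. The stems with 3 vowels (zokfudaz → zuzokfudazak, fugzogun → zufugzogunak, gatuwap → zugatuwapak) add zu- … -ak around the stem.
The other patterns: stems with 1 vowel add -ir; stems with 2 vowels insert -er- after the first vowel.
So wazevhug → zuwazevhugak.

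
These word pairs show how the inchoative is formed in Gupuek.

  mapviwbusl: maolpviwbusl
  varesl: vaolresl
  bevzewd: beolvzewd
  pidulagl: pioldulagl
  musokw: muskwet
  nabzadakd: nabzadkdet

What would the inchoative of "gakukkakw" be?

nabzadakd and bevzewd both end in -d yet inflect differently (nabzadkdet, beolvzewd), so the final letter is not what conditions the rule; the second-to-last letter is.
"gakukkakw" has second-to-last letter 'k'. The stems whose second-to-last letter is 'k' (nabzadakd → nabzadkdet, musokw → muskwet) delete the last vowel and add -et.
The other pattern: stems whose second-to-last letter is 'g', 's' or 'w' insert -ol- after the first vowel.
So gakukkakw → gakukkkwet.

gakukkkwet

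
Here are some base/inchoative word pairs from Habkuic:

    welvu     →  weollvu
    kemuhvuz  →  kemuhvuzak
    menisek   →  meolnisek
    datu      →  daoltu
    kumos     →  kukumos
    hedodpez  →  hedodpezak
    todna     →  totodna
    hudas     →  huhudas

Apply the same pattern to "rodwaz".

rodwazak

"rodwaz" ends in -z. The stems ending in -z (hedodpez → hedodpezak, kemuhvuz → kemuhvuzak) add -ak.
So rodwaz → rodwazak.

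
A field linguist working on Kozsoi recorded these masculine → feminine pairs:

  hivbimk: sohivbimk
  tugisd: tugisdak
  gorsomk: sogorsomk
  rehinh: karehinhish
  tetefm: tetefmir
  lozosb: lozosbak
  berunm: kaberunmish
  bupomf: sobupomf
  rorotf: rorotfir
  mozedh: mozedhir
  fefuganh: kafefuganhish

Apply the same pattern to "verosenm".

"verosenm" has second-to-last letter 'n'. The stems whose second-to-last letter is 'n' (fefuganh → kafefuganhish, rehinh → karehinhish, berunm → kaberunmish) add ka- … -ish around the stem.
So verosenm → kaverosenmish.

kaverosenmish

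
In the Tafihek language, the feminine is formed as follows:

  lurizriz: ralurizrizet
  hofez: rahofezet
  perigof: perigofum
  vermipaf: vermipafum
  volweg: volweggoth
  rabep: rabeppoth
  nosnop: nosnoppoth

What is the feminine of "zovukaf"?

hofez and volweg both have last vowel 'e' yet inflect differently (rahofezet, volweggoth), so the last vowel is not what conditions the rule; the final letter is.
"zovukaf" ends in -f. The stems ending in -f (perigof → perigofum, vermipaf → vermipafum) add -um.
So zovukaf → zovukafum.

zovukafum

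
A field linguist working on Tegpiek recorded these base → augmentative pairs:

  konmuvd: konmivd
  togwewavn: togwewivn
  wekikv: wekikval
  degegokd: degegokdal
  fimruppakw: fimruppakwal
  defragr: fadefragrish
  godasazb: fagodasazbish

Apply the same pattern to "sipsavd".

sipsivd

konmuvd and degegokd both end in -d yet inflect differently (konmivd, degegokdal), so the final letter is not what conditions the rule; the second-to-last letter is.
"sipsavd" has second-to-last letter 'v'. The stems whose second-to-last letter is 'v' (konmuvd → konmivd, togwewavn → togwewivn) change the last vowel to 'i'.
So sipsavd → sipsivd.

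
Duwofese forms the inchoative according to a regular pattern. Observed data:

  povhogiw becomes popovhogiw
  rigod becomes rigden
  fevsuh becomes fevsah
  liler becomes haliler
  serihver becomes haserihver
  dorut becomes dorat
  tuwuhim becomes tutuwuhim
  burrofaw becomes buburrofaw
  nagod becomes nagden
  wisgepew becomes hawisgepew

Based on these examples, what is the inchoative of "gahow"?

gahwen

"gahow" has last vowel 'o'. The stems whose last vowel is 'o' (nagod → nagden, rigod → rigden) delete the last vowel and add -en.
The other patterns: stems whose last vowel is 'e' add the prefix ha-; stems whose last vowel is 'a' or 'i' repeat the first consonant+vowel as a prefix; stems whose last vowel is 'u' change the last vowel to 'a'.
So gahow → gahwen.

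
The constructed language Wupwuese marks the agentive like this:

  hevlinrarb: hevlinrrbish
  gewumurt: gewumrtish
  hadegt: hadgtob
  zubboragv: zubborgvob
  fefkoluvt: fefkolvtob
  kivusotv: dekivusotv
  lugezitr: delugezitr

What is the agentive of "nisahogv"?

"nisahogv" has second-to-last letter 'g'. The stems whose second-to-last letter is 'g' (hadegt → hadgtob, zubboragv → zubborgvob) delete the last vowel and add -ob.
The other patterns: stems whose second-to-last letter is 'r' delete the last vowel and add -ish; stems whose second-to-last letter is 't' add the prefix de-.
So nisahogv → nisahgvob.

nisahgvob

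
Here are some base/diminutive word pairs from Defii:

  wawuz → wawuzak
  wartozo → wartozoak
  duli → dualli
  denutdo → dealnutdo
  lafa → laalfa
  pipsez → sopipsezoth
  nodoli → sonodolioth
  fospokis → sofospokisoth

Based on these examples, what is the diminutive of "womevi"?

womeviak

"womevi" begins with w-. The stems beginning with w- (wawuz → wawuzak, wartozo → wartozoak) add -ak.
So womevi → womeviak.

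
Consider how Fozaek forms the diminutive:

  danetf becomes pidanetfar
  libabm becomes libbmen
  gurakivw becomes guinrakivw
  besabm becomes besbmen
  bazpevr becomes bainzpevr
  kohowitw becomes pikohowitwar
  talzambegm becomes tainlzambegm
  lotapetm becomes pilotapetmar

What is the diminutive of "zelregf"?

zeinlregf

lotapetm and besabm both end in -m yet inflect differently (pilotapetmar, besbmen), so the final letter is not what conditions the rule; the second-to-last letter is.
"zelregf" has second-to-last letter 'g'. The one such stem in the data (talzambegm → tainlzambegm) inserts -in- after the first vowel (as do gurakivw, bazpevr), so the same rule applies.
The other patterns: stems whose second-to-last letter is 't' add pi- … -ar around the stem; stems whose second-to-last letter is 'b' delete the last vowel and add -en.
So zelregf → zeinlregf.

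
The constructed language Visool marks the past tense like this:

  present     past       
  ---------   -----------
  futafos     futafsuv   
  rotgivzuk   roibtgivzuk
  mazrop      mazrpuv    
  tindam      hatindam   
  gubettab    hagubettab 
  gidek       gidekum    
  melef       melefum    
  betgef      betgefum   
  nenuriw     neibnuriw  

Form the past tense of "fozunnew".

gidek and rotgivzuk both end in -k yet inflect differently (gidekum, roibtgivzuk), so the final letter is not what conditions the rule; the last vowel is.
"fozunnew" has last vowel 'e'. The stems whose last vowel is 'e' (betgef → betgefum, melef → melefum, gidek → gidekum) add -um.
So fozunnew → fozunnewum.

fozunnewum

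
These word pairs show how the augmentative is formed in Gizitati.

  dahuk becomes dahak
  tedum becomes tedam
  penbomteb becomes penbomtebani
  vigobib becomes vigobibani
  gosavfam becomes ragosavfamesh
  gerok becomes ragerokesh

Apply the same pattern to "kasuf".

tedum and gosavfam both end in -m yet inflect differently (tedam, ragosavfamesh), so the final letter is not what conditions the rule; the last vowel is.
"kasuf" has last vowel 'u'. The stems whose last vowel is 'u' (dahuk → dahak, tedum → tedam) change the last vowel to 'a'.
The other patterns: stems whose last vowel is 'e' or 'i' add -ani; stems whose last vowel is 'a' or 'o' add ra- … -esh around the stem.
So kasuf → kasaf.

kasaf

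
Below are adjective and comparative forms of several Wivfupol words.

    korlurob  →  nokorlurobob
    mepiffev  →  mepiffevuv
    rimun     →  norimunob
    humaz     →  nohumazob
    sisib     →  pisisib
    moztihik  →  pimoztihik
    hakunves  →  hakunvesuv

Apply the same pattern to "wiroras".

sisib and korlurob both end in -b yet inflect differently (pisisib, nokorlurobob), so the final letter is not what conditions the rule; the last vowel is.
"wiroras" has last vowel 'a'. The one such stem in the data (humaz → nohumazob) adds no- … -ob around the stem, so the same rule applies.
The other patterns: stems whose last vowel is 'i' add the prefix pi-; stems whose last vowel is 'e' add -uv.
So wiroras → nowirorasob.

nowirorasob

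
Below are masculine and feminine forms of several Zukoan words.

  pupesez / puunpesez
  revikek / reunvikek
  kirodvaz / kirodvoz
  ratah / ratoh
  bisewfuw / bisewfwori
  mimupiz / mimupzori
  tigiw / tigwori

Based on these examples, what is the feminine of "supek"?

pupesez and kirodvaz both end in -z yet inflect differently (puunpesez, kirodvoz), so the final letter is not what conditions the rule; the last vowel is.
"supek" has last vowel 'e'. The stems whose last vowel is 'e' (pupesez → puunpesez, revikek → reunvikek) insert -un- after the first vowel.
The other patterns: stems whose last vowel is 'a' change the last vowel to 'o'; stems whose last vowel is 'i' or 'u' delete the last vowel and add -ori.
So supek → suunpek.

suunpek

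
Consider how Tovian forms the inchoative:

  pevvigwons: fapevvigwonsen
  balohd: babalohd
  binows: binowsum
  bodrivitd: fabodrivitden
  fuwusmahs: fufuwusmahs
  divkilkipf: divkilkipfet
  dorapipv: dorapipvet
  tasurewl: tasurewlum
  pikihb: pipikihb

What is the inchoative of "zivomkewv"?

zivomkewvum

fuwusmahs and binows both end in -s yet inflect differently (fufuwusmahs, binowsum), so the final letter is not what conditions the rule; the second-to-last letter is.
"zivomkewv" has second-to-last letter 'w'. The stems whose second-to-last letter is 'w' (binows → binowsum, tasurewl → tasurewlum) add -um.
The other patterns: stems whose second-to-last letter is 'p' add -et; stems whose second-to-last letter is 'h' repeat the first consonant+vowel as a prefix; stems whose second-to-last letter is 'n' or 't' add fa- … -en around the stem.
So zivomkewv → zivomkewvum.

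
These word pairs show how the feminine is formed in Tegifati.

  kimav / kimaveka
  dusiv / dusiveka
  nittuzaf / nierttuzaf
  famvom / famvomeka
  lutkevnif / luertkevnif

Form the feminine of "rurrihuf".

ruerrrihuf

lutkevnif and dusiv both have last vowel 'i' yet inflect differently (luertkevnif, dusiveka), so the last vowel is not what conditions the rule; the final letter is.
"rurrihuf" ends in -f. The stems ending in -f (lutkevnif → luertkevnif, nittuzaf → nierttuzaf) insert -er- after the first vowel.
So rurrihuf → ruerrrihuf.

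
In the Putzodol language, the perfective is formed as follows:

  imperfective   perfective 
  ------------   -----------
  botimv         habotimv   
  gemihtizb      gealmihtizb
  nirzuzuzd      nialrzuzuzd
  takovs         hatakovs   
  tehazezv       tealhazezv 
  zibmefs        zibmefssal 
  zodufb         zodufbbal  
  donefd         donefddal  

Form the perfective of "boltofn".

boltofnnal

gemihtizb and zodufb both end in -b yet inflect differently (gealmihtizb, zodufbbal), so the final letter is not what conditions the rule; the second-to-last letter is.
"boltofn" has second-to-last letter 'f'. The stems whose second-to-last letter is 'f' (zibmefs → zibmefssal, zodufb → zodufbbal, donefd → donefddal) double the final consonant and add -al.
So boltofn → boltofnnal.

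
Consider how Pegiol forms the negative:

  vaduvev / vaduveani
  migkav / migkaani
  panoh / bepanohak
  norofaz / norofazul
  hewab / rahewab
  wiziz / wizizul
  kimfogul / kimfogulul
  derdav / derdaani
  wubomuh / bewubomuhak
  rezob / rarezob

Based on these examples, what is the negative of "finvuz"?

rezob and panoh both have last vowel 'o' yet inflect differently (rarezob, bepanohak), so the last vowel is not what conditions the rule; the final letter is.
"finvuz" ends in -z. The stems ending in -z (wiziz → wizizul, norofaz → norofazul) add -ul.
The other patterns: stems ending in -b add the prefix ra-; stems ending in -h add be- … -ak around the stem; stems ending in -v drop the final letter and add -ani.
So finvuz → finvuzul.

finvuzul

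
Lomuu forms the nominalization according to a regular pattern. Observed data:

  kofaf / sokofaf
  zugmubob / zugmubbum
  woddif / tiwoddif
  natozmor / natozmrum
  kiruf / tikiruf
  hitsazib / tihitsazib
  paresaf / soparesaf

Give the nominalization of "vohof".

vohfum

kofaf and woddif both end in -f yet inflect differently (sokofaf, tiwoddif), so the final letter is not what conditions the rule; the last vowel is.
"vohof" has last vowel 'o'. The stems whose last vowel is 'o' (natozmor → natozmrum, zugmubob → zugmubbum) delete the last vowel and add -um.
The other patterns: stems whose last vowel is 'a' add the prefix so-; stems whose last vowel is 'i' or 'u' add the prefix ti-.
So vohof → vohfum.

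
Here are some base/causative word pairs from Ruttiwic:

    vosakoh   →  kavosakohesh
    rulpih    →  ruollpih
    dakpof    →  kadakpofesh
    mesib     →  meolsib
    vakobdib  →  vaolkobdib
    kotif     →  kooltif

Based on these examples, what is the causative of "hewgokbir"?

"hewgokbir" has last vowel 'i'. The stems whose last vowel is 'i' (kotif → kooltif, rulpih → ruollpih, mesib → meolsib) insert -ol- after the first vowel.
So hewgokbir → heolwgokbir.

heolwgokbir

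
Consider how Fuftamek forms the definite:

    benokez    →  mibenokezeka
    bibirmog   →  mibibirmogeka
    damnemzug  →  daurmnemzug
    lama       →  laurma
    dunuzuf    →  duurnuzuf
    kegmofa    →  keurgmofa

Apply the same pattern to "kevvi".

keurvvi

"kevvi" begins with k-. The one such stem in the data (kegmofa → keurgmofa) inserts -ur- after the first vowel (as do damnemzug, lama), so the same rule applies.
The other pattern: stems beginning with b- add mi- … -eka around the stem.
So kevvi → keurvvi.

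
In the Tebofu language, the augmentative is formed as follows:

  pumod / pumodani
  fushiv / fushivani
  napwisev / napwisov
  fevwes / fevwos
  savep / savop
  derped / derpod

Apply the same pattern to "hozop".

napwisev and fushiv both end in -v yet inflect differently (napwisov, fushivani), so the final letter is not what conditions the rule; the last vowel is.
"hozop" has last vowel 'o'. The one such stem in the data (pumod → pumodani) adds -ani, so the same rule applies.
So hozop → hozopani.

hozopani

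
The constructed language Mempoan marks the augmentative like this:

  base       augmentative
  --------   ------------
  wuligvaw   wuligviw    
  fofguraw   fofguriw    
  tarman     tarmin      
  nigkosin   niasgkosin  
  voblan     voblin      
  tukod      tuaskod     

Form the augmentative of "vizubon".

viaszubon

voblan and nigkosin both end in -n yet inflect differently (voblin, niasgkosin), so the final letter is not what conditions the rule; the last vowel is.
"vizubon" has last vowel 'o'. The one such stem in the data (tukod → tuaskod) inserts -as- after the first vowel (as does nigkosin), so the same rule applies.
The other pattern: stems whose last vowel is 'a' change the last vowel to 'i'.
So vizubon → viaszubon.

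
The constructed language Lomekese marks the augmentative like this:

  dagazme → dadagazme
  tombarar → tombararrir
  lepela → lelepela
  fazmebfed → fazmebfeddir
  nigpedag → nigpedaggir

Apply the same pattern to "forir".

forirrir

lepela and tombarar both have last vowel 'a' yet inflect differently (lelepela, tombararrir), so the last vowel is not what conditions the rule; whether the stem ends in a vowel or a consonant is.
"forir" ends in a consonant. The stems ending in a consonant (tombarar → tombararrir, nigpedag → nigpedaggir, fazmebfed → fazmebfeddir) double the final consonant and add -ir.
The other pattern: stems ending in a vowel repeat the first consonant+vowel as a prefix.
So forir → forirrir.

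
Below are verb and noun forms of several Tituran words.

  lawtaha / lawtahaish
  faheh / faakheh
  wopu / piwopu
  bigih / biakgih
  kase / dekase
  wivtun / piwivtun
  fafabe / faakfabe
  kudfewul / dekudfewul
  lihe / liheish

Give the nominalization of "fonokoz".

foaknokoz

kase and lihe both end in -e yet inflect differently (dekase, liheish), so the final letter is not what conditions the rule; the first letter is.
"fonokoz" begins with f-. The stems beginning with f- (fafabe → faakfabe, faheh → faakheh) insert -ak- after the first vowel.
So fonokoz → foaknokoz.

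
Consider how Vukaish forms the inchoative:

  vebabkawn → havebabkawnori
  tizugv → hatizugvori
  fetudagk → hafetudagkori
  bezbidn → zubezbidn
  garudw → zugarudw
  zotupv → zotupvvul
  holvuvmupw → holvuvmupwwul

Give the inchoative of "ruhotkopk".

ruhotkopkkul

vebabkawn and bezbidn both end in -n yet inflect differently (havebabkawnori, zubezbidn), so the final letter is not what conditions the rule; the second-to-last letter is.
"ruhotkopk" has second-to-last letter 'p'. The stems whose second-to-last letter is 'p' (zotupv → zotupvvul, holvuvmupw → holvuvmupwwul) double the final consonant and add -ul.
So ruhotkopk → ruhotkopkkul.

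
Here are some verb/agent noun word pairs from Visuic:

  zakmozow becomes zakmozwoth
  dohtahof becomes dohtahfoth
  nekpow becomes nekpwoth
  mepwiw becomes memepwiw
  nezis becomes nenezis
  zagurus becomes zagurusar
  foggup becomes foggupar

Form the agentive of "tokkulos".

tokkulsoth

"tokkulos" has last vowel 'o'. The stems whose last vowel is 'o' (zakmozow → zakmozwoth, dohtahof → dohtahfoth, nekpow → nekpwoth) delete the last vowel and add -oth.
So tokkulos → tokkulsoth.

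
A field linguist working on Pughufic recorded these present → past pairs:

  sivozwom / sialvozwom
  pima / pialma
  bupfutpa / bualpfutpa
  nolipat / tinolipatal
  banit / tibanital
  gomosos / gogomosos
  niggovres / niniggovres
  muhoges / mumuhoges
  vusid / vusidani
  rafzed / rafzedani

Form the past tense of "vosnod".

"vosnod" ends in -d. The stems ending in -d (vusid → vusidani, rafzed → rafzedani) add -ani.
The other patterns: stems ending in -a or -m insert -al- after the first vowel; stems ending in -t add ti- … -al around the stem; stems ending in -s repeat the first consonant+vowel as a prefix.
So vosnod → vosnodani.

vosnodani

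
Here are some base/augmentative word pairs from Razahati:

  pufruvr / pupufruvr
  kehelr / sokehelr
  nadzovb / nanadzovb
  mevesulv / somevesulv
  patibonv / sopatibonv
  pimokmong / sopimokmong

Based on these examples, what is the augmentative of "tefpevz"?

"tefpevz" has second-to-last letter 'v'. The stems whose second-to-last letter is 'v' (pufruvr → pupufruvr, nadzovb → nanadzovb) repeat the first consonant+vowel as a prefix.
So tefpevz → tetefpevz.

tetefpevz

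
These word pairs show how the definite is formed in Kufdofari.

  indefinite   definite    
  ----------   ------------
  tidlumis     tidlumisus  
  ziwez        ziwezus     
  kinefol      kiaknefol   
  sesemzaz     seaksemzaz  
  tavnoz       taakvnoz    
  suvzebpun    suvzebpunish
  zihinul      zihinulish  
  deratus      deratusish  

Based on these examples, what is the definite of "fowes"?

"fowes" has last vowel 'e'. The one such stem in the data (ziwez → ziwezus) adds -us, so the same rule applies.
So fowes → fowesus.

fowesus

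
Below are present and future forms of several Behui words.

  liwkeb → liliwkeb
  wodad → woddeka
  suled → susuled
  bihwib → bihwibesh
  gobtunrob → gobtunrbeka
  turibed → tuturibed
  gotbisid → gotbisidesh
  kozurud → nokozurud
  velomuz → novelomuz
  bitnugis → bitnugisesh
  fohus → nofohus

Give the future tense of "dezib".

"dezib" has last vowel 'i'. The stems whose last vowel is 'i' (gotbisid → gotbisidesh, bihwib → bihwibesh, bitnugis → bitnugisesh) add -esh.
The other patterns: stems whose last vowel is 'u' add the prefix no-; stems whose last vowel is 'e' repeat the first consonant+vowel as a prefix; stems whose last vowel is 'a' or 'o' delete the last vowel and add -eka.
So dezib → dezibesh.

dezibesh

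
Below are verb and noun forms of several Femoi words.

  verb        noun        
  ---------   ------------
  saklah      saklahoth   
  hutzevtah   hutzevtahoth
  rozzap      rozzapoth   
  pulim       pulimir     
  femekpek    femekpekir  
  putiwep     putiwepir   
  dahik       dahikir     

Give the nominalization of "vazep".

rozzap and putiwep both end in -p yet inflect differently (rozzapoth, putiwepir), so the final letter is not what conditions the rule; the last vowel is.
"vazep" has last vowel 'e'. The stems whose last vowel is 'e' (femekpek → femekpekir, putiwep → putiwepir) add -ir.
The other pattern: stems whose last vowel is 'a' add -oth.
So vazep → vazepir.

vazepir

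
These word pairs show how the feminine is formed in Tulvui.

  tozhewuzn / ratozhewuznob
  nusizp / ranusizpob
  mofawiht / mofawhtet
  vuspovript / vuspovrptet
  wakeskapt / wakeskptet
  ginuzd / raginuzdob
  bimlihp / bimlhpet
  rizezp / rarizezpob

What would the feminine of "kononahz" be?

nusizp and bimlihp both end in -p yet inflect differently (ranusizpob, bimlhpet), so the final letter is not what conditions the rule; the second-to-last letter is.
"kononahz" has second-to-last letter 'h'. The stems whose second-to-last letter is 'h' (bimlihp → bimlhpet, mofawiht → mofawhtet) delete the last vowel and add -et.
The other pattern: stems whose second-to-last letter is 'z' add ra- … -ob around the stem.
So kononahz → kononhzet.

kononhzet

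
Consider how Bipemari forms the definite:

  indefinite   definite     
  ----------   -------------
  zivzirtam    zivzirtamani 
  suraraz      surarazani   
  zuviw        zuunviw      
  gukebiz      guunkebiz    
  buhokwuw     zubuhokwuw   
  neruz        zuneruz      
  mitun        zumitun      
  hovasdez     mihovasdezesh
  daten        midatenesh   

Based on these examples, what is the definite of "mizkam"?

mizkamani

suraraz and gukebiz both end in -z yet inflect differently (surarazani, guunkebiz), so the final letter is not what conditions the rule; the last vowel is.
"mizkam" has last vowel 'a'. The stems whose last vowel is 'a' (zivzirtam → zivzirtamani, suraraz → surarazani) add -ani.
The other patterns: stems whose last vowel is 'i' insert -un- after the first vowel; stems whose last vowel is 'u' add the prefix zu-; stems whose last vowel is 'e' add mi- … -esh around the stem.
So mizkam → mizkamani.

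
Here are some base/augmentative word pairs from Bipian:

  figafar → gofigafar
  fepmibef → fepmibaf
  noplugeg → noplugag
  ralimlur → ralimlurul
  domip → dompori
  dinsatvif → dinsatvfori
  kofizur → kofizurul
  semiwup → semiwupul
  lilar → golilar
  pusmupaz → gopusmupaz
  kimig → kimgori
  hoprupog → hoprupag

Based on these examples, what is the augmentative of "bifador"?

figafar and ralimlur both end in -r yet inflect differently (gofigafar, ralimlurul), so the final letter is not what conditions the rule; the last vowel is.
"bifador" has last vowel 'o'. The one such stem in the data (hoprupog → hoprupag) changes the last vowel to 'a' (as do noplugeg, fepmibef), so the same rule applies.
So bifador → bifadar.

bifadar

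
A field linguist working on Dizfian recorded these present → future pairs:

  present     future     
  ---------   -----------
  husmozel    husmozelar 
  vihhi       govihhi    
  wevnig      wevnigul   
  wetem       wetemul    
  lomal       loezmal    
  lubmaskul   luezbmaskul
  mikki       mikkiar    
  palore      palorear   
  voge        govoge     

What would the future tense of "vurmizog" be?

lubmaskul and husmozel both end in -l yet inflect differently (luezbmaskul, husmozelar), so the final letter is not what conditions the rule; the first letter is.
"vurmizog" begins with v-. The stems beginning with v- (voge → govoge, vihhi → govihhi) add the prefix go-.
So vurmizog → govurmizog.

govurmizog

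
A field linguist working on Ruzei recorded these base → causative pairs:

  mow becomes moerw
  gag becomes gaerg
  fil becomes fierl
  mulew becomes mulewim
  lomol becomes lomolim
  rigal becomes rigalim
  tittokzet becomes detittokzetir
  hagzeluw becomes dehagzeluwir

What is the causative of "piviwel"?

mow and mulew both end in -w yet inflect differently (moerw, mulewim), so the final letter is not what conditions the rule; the number of vowels is.
"piviwel" has 3 vowels. The stems with 3 vowels (tittokzet → detittokzetir, hagzeluw → dehagzeluwir) add de- … -ir around the stem.
The other patterns: stems with 1 vowel insert -er- after the first vowel; stems with 2 vowels add -im.
So piviwel → depiviwelir.

depiviwelir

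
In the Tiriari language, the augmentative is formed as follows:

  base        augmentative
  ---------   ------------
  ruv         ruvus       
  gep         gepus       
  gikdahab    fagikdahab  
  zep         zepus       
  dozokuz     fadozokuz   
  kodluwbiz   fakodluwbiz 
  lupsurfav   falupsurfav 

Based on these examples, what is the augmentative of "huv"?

huvus

lupsurfav and ruv both end in -v yet inflect differently (falupsurfav, ruvus), so the final letter is not what conditions the rule; the number of vowels is.
"huv" has 1 vowel. The stems with 1 vowel (ruv → ruvus, zep → zepus, gep → gepus) add -us.
The other pattern: stems with 3 vowels add the prefix fa-.
So huv → huvus.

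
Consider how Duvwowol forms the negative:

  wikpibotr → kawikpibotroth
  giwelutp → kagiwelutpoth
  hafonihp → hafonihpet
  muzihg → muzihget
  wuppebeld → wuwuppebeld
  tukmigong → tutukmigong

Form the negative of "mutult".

"mutult" has second-to-last letter 'l'. The one such stem in the data (wuppebeld → wuwuppebeld) repeats the first consonant+vowel as a prefix (as does tukmigong), so the same rule applies.
The other patterns: stems whose second-to-last letter is 't' add ka- … -oth around the stem; stems whose second-to-last letter is 'h' add -et.
So mutult → mumutult.

mumutult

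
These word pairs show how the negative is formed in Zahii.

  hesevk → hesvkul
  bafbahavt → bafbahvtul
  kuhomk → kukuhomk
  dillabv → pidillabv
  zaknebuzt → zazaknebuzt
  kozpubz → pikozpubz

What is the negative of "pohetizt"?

popohetizt

bafbahavt and zaknebuzt both end in -t yet inflect differently (bafbahvtul, zazaknebuzt), so the final letter is not what conditions the rule; the second-to-last letter is.
"pohetizt" has second-to-last letter 'z'. The one such stem in the data (zaknebuzt → zazaknebuzt) repeats the first consonant+vowel as a prefix (as does kuhomk), so the same rule applies.
The other patterns: stems whose second-to-last letter is 'v' delete the last vowel and add -ul; stems whose second-to-last letter is 'b' add the prefix pi-.
So pohetizt → popohetizt.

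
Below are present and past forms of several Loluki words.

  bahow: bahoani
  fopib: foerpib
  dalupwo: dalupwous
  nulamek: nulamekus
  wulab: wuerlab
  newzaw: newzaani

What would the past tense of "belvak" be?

belvakus

newzaw and wulab both have last vowel 'a' yet inflect differently (newzaani, wuerlab), so the last vowel is not what conditions the rule; the final letter is.
"belvak" ends in -k. The one such stem in the data (nulamek → nulamekus) adds -us, so the same rule applies.
The other patterns: stems ending in -w drop the final letter and add -ani; stems ending in -b insert -er- after the first vowel.
So belvak → belvakus.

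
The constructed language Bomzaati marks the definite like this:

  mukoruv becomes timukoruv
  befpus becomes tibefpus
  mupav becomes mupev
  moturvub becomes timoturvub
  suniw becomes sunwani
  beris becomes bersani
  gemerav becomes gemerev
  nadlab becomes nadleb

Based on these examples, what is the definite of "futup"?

moturvub and nadlab both end in -b yet inflect differently (timoturvub, nadleb), so the final letter is not what conditions the rule; the last vowel is.
"futup" has last vowel 'u'. The stems whose last vowel is 'u' (moturvub → timoturvub, mukoruv → timukoruv, befpus → tibefpus) add the prefix ti-.
So futup → tifutup.

tifutup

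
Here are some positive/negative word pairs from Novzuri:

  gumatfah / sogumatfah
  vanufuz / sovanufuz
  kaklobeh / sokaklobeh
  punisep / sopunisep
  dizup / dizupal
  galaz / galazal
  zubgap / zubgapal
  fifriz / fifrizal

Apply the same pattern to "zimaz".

punisep and dizup both end in -p yet inflect differently (sopunisep, dizupal), so the final letter is not what conditions the rule; the number of vowels is.
"zimaz" has 2 vowels. The stems with 2 vowels (dizup → dizupal, galaz → galazal, zubgap → zubgapal) add -al.
So zimaz → zimazal.

zimazal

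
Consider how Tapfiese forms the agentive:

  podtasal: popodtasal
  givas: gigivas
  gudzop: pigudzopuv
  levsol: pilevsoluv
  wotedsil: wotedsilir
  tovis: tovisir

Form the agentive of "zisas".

zizisas

"zisas" has last vowel 'a'. The stems whose last vowel is 'a' (podtasal → popodtasal, givas → gigivas) repeat the first consonant+vowel as a prefix.
The other patterns: stems whose last vowel is 'o' add pi- … -uv around the stem; stems whose last vowel is 'i' add -ir.
So zisas → zizisas.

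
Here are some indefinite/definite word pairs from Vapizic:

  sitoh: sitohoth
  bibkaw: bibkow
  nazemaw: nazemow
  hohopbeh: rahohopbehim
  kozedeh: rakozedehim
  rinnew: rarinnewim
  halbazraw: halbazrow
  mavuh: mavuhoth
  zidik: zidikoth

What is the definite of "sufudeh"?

rasufudehim

"sufudeh" has last vowel 'e'. The stems whose last vowel is 'e' (rinnew → rarinnewim, kozedeh → rakozedehim, hohopbeh → rahohopbehim) add ra- … -im around the stem.
So sufudeh → rasufudehim.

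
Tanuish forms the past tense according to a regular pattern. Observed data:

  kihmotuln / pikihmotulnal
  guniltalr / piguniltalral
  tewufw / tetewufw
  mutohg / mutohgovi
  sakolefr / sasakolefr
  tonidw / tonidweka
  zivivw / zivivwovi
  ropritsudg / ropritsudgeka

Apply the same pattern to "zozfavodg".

guniltalr and sakolefr both end in -r yet inflect differently (piguniltalral, sasakolefr), so the final letter is not what conditions the rule; the second-to-last letter is.
"zozfavodg" has second-to-last letter 'd'. The stems whose second-to-last letter is 'd' (ropritsudg → ropritsudgeka, tonidw → tonidweka) add -eka.
The other patterns: stems whose second-to-last letter is 'l' add pi- … -al around the stem; stems whose second-to-last letter is 'f' repeat the first consonant+vowel as a prefix; stems whose second-to-last letter is 'h' or 'v' add -ovi.
So zozfavodg → zozfavodgeka.

zozfavodgeka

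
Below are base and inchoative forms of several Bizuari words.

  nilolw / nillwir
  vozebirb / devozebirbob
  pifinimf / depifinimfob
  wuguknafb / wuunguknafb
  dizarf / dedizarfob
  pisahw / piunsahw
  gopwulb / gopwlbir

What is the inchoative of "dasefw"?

daunsefw

"dasefw" has second-to-last letter 'f'. The one such stem in the data (wuguknafb → wuunguknafb) inserts -un- after the first vowel (as does pisahw), so the same rule applies.
The other patterns: stems whose second-to-last letter is 'l' delete the last vowel and add -ir; stems whose second-to-last letter is 'm' or 'r' add de- … -ob around the stem.
So dasefw → daunsefw.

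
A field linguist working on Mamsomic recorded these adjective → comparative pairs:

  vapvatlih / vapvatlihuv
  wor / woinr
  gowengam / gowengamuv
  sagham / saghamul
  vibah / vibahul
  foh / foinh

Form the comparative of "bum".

"bum" has 1 vowel. The stems with 1 vowel (foh → foinh, wor → woinr) insert -in- after the first vowel.
The other patterns: stems with 2 vowels add -ul; stems with 3 vowels add -uv.
So bum → buinm.

buinm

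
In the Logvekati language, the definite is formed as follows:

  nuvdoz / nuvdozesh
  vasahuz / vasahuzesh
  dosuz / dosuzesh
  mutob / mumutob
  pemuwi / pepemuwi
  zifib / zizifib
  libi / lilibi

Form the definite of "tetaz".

tetazesh

"tetaz" ends in -z. The stems ending in -z (nuvdoz → nuvdozesh, vasahuz → vasahuzesh, dosuz → dosuzesh) add -esh.
So tetaz → tetazesh.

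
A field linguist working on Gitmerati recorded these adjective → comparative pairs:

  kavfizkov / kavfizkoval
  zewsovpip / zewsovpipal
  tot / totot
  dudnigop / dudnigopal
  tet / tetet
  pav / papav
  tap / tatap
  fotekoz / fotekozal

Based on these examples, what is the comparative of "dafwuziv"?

zewsovpip and tap both end in -p yet inflect differently (zewsovpipal, tatap), so the final letter is not what conditions the rule; the number of vowels is.
"dafwuziv" has 3 vowels. The stems with 3 vowels (zewsovpip → zewsovpipal, fotekoz → fotekozal, kavfizkov → kavfizkoval) add -al.
The other pattern: stems with 1 vowel repeat the first consonant+vowel as a prefix.
So dafwuziv → dafwuzival.

dafwuzival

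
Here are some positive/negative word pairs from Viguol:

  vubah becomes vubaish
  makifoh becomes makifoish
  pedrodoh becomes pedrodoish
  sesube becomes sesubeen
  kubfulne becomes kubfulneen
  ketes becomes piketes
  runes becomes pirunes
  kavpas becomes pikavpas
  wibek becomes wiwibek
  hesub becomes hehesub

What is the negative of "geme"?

sesube and ketes both have last vowel 'e' yet inflect differently (sesubeen, piketes), so the last vowel is not what conditions the rule; the final letter is.
"geme" ends in -e. The stems ending in -e (sesube → sesubeen, kubfulne → kubfulneen) add -en.
So geme → gemeen.

gemeen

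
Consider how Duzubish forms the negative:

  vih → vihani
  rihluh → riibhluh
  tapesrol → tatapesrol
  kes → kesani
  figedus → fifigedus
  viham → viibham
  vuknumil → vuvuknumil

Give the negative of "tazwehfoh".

tatazwehfoh

vih and rihluh both end in -h yet inflect differently (vihani, riibhluh), so the final letter is not what conditions the rule; the number of vowels is.
"tazwehfoh" has 3 vowels. The stems with 3 vowels (vuknumil → vuvuknumil, tapesrol → tatapesrol, figedus → fifigedus) repeat the first consonant+vowel as a prefix.
So tazwehfoh → tatazwehfoh.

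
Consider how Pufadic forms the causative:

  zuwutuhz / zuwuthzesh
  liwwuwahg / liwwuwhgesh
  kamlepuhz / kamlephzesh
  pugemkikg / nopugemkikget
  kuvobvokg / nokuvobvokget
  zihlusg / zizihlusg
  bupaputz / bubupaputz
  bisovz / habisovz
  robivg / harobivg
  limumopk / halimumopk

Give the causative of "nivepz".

liwwuwahg and pugemkikg both end in -g yet inflect differently (liwwuwhgesh, nopugemkikget), so the final letter is not what conditions the rule; the second-to-last letter is.
"nivepz" has second-to-last letter 'p'. The one such stem in the data (limumopk → halimumopk) adds the prefix ha-, so the same rule applies.
The other patterns: stems whose second-to-last letter is 'h' delete the last vowel and add -esh; stems whose second-to-last letter is 'k' add no- … -et around the stem; stems whose second-to-last letter is 's' or 't' repeat the first consonant+vowel as a prefix.
So nivepz → hanivepz.

hanivepz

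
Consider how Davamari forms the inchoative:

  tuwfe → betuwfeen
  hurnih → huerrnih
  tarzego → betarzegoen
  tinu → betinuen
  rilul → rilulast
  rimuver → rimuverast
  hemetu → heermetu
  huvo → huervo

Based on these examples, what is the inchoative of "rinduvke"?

rinduvkeast

huvo and tarzego both end in -o yet inflect differently (huervo, betarzegoen), so the final letter is not what conditions the rule; the first letter is.
"rinduvke" begins with r-. The stems beginning with r- (rilul → rilulast, rimuver → rimuverast) add -ast.
So rinduvke → rinduvkeast.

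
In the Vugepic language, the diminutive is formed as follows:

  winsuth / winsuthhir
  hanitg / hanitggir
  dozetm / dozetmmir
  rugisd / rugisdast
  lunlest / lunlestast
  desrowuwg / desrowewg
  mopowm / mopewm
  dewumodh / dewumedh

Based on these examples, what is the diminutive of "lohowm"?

"lohowm" has second-to-last letter 'w'. The stems whose second-to-last letter is 'w' (desrowuwg → desrowewg, mopowm → mopewm) change the last vowel to 'e'.
The other patterns: stems whose second-to-last letter is 't' double the final consonant and add -ir; stems whose second-to-last letter is 's' add -ast.
So lohowm → lohewm.

lohewm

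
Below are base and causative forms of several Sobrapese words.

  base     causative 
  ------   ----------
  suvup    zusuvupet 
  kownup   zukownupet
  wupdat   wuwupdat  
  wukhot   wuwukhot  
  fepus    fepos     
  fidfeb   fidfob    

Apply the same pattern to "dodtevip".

zudodtevipet

suvup and fepus both have last vowel 'u' yet inflect differently (zusuvupet, fepos), so the last vowel is not what conditions the rule; the final letter is.
"dodtevip" ends in -p. The stems ending in -p (suvup → zusuvupet, kownup → zukownupet) add zu- … -et around the stem.
The other patterns: stems ending in -t repeat the first consonant+vowel as a prefix; stems ending in -b or -s change the last vowel to 'o'.
So dodtevip → zudodtevipet.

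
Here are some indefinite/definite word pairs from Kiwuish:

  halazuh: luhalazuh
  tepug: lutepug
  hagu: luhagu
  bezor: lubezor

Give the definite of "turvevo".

Every pair shown (halazuh → luhalazuh, tepug → lutepug, hagu → luhagu, …) follows the same rule: add the prefix lu-.
So turvevo → luturvevo.

luturvevo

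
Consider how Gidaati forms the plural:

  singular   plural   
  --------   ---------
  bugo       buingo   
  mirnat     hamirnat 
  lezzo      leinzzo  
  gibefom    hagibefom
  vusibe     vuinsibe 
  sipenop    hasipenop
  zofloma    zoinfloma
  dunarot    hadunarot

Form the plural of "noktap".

hanoktap

"noktap" ends in a consonant. The stems ending in a consonant (sipenop → hasipenop, dunarot → hadunarot, gibefom → hagibefom) add the prefix ha-.
The other pattern: stems ending in a vowel insert -in- after the first vowel.
So noktap → hanoktap.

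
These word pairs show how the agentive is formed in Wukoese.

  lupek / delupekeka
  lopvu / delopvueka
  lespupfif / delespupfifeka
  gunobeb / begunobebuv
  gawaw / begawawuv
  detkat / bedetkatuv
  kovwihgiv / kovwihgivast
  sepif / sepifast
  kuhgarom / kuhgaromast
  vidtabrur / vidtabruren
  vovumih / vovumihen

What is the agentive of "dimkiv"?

bedimkivuv

lespupfif and sepif both end in -f yet inflect differently (delespupfifeka, sepifast), so the final letter is not what conditions the rule; the first letter is.
"dimkiv" begins with d-. The one such stem in the data (detkat → bedetkatuv) adds be- … -uv around the stem, so the same rule applies.
The other patterns: stems beginning with l- add de- … -eka around the stem; stems beginning with k- or s- add -ast; stems beginning with v- add -en.
So dimkiv → bedimkivuv.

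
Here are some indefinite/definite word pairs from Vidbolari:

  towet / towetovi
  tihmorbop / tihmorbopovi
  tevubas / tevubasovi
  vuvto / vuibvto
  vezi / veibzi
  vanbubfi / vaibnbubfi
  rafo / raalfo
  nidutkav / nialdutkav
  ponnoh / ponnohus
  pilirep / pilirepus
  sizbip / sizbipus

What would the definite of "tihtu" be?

vuvto and rafo both end in -o yet inflect differently (vuibvto, raalfo), so the final letter is not what conditions the rule; the first letter is.
"tihtu" begins with t-. The stems beginning with t- (towet → towetovi, tihmorbop → tihmorbopovi, tevubas → tevubasovi) add -ovi.
So tihtu → tihtuovi.

tihtuovi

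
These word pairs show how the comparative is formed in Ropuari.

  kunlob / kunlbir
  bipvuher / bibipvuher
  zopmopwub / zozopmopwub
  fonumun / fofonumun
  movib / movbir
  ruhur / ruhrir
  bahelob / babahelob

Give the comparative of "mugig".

bipvuher and ruhur both end in -r yet inflect differently (bibipvuher, ruhrir), so the final letter is not what conditions the rule; the number of vowels is.
"mugig" has 2 vowels. The stems with 2 vowels (ruhur → ruhrir, movib → movbir, kunlob → kunlbir) delete the last vowel and add -ir.
So mugig → muggir.

muggir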